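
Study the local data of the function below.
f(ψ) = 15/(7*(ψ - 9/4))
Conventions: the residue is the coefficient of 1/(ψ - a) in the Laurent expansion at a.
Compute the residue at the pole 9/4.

The residue is 15/7.

At the order-1 pole 9/4 set g(ψ) = (ψ - (9/4))*f(ψ) = 15/7.
Simple pole: residue = g(a) at a = 9/4, which is 15/7.


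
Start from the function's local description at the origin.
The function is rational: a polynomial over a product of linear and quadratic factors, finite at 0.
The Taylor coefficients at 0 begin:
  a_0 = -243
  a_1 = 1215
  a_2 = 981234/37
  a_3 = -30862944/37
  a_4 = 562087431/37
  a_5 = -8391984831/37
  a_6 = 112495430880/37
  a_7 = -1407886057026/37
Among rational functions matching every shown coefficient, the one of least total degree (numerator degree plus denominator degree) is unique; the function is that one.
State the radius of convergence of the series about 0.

No rational of total degree below 5 reproduces all 8 coefficients; solving the [2/3] Pade equations on them gives f(k) = (14*k**2/37 - 22*k/3 - 1/3)/(k + 1/9)**3, whose expansion matches every shown term.
Denominator factor (k + 1/9)^3: pole of order 3 at -1/9, modulus 1/9.
The radius of convergence is the smallest modulus among the singular points: 1/9.

The radius of convergence is 1/9.


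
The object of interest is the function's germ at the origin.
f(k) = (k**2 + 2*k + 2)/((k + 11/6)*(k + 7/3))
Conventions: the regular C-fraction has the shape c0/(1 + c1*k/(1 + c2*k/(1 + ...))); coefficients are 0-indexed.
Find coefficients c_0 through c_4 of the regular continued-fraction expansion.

The regular C-fraction coefficients are [36/77, -2/77, -37/4, 1525/148, -2/37].

Taylor coefficients (expand at 0): a_0 = 36/77, a_1 = 72/5929, a_2 = 51426/456533, a_3 = -3956742/35153041, a_4 = 225479214/2706784157.
c0 = a_0 = 36/77. Peel one level at a time: if S = 1 + c*k/S' with S'(0) = 1, then c is the k-coefficient of S and S' = c*k/(S - 1).
S_1 = c0/f = 1 + (-2/77)*k + (-37/154)*k^2 + ...; c1 = -2/77.
S_2 = c1*k/(S_1 - 1) = 1 + (-37/4)*k + (1525/16)*k^2 + ...; c2 = -37/4.
S_3 = c2*k/(S_2 - 1) = 1 + (1525/148)*k + (1525/2738)*k^2 + ...; c3 = 1525/148.
S_4 = c3*k/(S_3 - 1) = 1 + (-2/37)*k + ...; c4 = -2/37.


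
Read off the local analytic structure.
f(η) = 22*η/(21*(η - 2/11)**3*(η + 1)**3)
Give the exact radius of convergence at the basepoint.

The radius of convergence is 2/11.

Denominator factor (η - 2/11)^3: pole of order 3 at 2/11, modulus 2/11.
Denominator factor (η + 1)^3: pole of order 3 at -1, modulus 1.
The radius of convergence is the smallest modulus among the singular points: 2/11.


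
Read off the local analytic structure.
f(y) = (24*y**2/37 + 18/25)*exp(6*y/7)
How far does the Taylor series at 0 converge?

The radius of convergence is infinite.

The factor exp(6*y/7) is entire and contributes no finite singular point.
The polynomial part has no poles.
No finite singular points: the Taylor series at 0 converges everywhere.


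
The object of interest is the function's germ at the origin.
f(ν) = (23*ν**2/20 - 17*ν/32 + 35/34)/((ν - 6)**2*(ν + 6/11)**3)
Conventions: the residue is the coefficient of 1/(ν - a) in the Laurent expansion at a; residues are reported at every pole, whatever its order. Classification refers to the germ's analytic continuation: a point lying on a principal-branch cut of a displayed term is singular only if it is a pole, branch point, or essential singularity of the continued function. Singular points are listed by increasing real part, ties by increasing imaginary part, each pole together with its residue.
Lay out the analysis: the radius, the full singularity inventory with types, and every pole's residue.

Radius of convergence at 0: 6/11.
At -6/11: a pole of order 3; residue 204930077/12182814720.
At 6: a pole of order 2; residue -204930077/12182814720.

Denominator factor (ν - 6)^2: pole of order 2 at 6, modulus 6.
Denominator factor (ν + 6/11)^3: pole of order 3 at -6/11, modulus 6/11.
The radius of convergence is the smallest modulus among the singular points: 6/11.
At the order-3 pole -6/11 set g(ν) = (ν - (-6/11))^3*f(ν) = (23*ν**2/20 - 17*ν/32 + 35/34)/(ν - 6)**2.
Order-3 pole: residue = g''(a)/2; g''(-6/11) = 204930077/6091407360, so the residue is 204930077/12182814720.
At the order-2 pole 6 set g(ν) = (ν - (6))^2*f(ν) = (23*ν**2/20 - 17*ν/32 + 35/34)/(ν + 6/11)**3.
Order-2 pole: residue = g'(a); g'(6) = -204930077/12182814720, so the residue is -204930077/12182814720.
List the singular points by increasing real part (a conjugate pair: the negative imaginary part first).


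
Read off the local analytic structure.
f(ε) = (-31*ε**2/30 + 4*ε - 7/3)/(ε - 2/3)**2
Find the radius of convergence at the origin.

The radius of convergence is 2/3.

Denominator factor (ε - 2/3)^2: pole of order 2 at 2/3, modulus 2/3.
The radius of convergence is the smallest modulus among the singular points: 2/3.


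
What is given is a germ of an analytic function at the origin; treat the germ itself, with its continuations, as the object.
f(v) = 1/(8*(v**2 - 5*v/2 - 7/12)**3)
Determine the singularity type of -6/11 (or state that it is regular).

Denominator factors: v**2 - 5*v/2 - 7/12 = 1565/1452 at v = -6/11 — none vanishes.
So the germ continues analytically to -6/11.

The point is a regular point.


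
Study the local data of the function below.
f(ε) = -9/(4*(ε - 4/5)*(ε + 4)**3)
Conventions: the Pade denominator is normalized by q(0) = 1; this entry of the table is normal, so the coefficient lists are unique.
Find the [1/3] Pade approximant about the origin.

The Pade approximant has numerator coefficients [45/1024, -225/57344]; denominator coefficients [1, -33/56, -79/112, -17/112].

Taylor coefficients needed (expand at 0): a_0 = 45/1024, a_1 = 45/2048, a_2 = 45/1024, a_3 = 1575/32768, a_4 = 16425/262144.
Write the denominator as Q(ε) = 1 + q1*ε + q2*ε^2 + q3*ε^3. Requiring Q*f - P = O(ε^5) with deg P <= 1 kills the coefficients of ε^2..ε^4 in Q*f:
  ε^2: a_2 + q1*a_1 + q2*a_0 = 0, i.e. 45/1024 + (45/2048)*q1 + (45/1024)*q2 = 0.
  ε^3: a_3 + q1*a_2 + q2*a_1 + q3*a_0 = 0, i.e. 1575/32768 + (45/1024)*q1 + (45/2048)*q2 + (45/1024)*q3 = 0.
  ε^4: a_4 + q1*a_3 + q2*a_2 + q3*a_1 = 0, i.e. 16425/262144 + (1575/32768)*q1 + (45/1024)*q2 + (45/2048)*q3 = 0.
Solving this linear system: q1 = -33/56, q2 = -79/112, q3 = -17/112.
The numerator is Q*f truncated at degree 1: P0 = a_0 = 45/1024; P1 = a_1 + q1*a_0 = -225/57344.


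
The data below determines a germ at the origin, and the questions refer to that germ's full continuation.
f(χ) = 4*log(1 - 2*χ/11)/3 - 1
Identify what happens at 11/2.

The term (4/3)*log(1 - χ/(11/2)) has argument 1 - 11/2/(11/2) = 0 at 11/2: a logarithmic (infinitely-sheeted) branch point; the remaining terms are analytic or single-valued there.

The point is a logarithmic branch point.


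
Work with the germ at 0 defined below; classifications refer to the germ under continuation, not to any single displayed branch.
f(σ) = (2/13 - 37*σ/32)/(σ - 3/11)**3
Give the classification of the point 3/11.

The denominator factor σ - 3/11 vanishes at 3/11 and appears to the power 3; the numerator there equals -739/4576, nonzero, and no other factor vanishes.
Hence a pole whose order is the multiplicity, 3.

The point is a pole of order 3.


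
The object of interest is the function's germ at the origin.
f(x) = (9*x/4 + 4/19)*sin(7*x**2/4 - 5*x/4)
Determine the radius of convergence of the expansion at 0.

The factor sin(7*x**2/4 - 5*x/4) is entire and contributes no finite singular point.
The polynomial part has no poles.
No finite singular points: the Taylor series at 0 converges everywhere.

The radius of convergence is infinite.


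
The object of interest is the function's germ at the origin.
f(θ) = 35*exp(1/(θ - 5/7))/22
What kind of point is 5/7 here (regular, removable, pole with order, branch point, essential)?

The point is an essential singularity.

The exponent 1/(θ - (5/7)) has a pole at 5/7, so exp(1/(θ - (5/7))) takes every nonzero value near it: an essential singularity (not a pole of any order).


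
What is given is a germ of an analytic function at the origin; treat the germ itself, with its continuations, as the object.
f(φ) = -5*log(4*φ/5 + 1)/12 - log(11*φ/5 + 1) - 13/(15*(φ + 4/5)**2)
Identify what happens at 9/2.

Denominator factors: φ + 4/5 = 53/10 at φ = 9/2 — none vanishes.
Branch term log(1 - φ/(-5/4)): argument at 9/2 is 23/5, nonzero, so 9/2 is not its branch point (a point on a principal cut is still regular for the continued germ).
Branch term log(1 - φ/(-5/11)): argument at 9/2 is 109/10, nonzero, so 9/2 is not its branch point (a point on a principal cut is still regular for the continued germ).
So the germ continues analytically to 9/2.

The point is a regular point.


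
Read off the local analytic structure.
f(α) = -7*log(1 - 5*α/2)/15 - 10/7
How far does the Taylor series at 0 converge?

The radius of convergence is 2/5.

Branch term (-7/15)*log(1 - α/(2/5)): its argument vanishes at α = 2/5, a logarithmic branch point, modulus 2/5.
The radius of convergence is the smallest modulus among the singular points: 2/5.


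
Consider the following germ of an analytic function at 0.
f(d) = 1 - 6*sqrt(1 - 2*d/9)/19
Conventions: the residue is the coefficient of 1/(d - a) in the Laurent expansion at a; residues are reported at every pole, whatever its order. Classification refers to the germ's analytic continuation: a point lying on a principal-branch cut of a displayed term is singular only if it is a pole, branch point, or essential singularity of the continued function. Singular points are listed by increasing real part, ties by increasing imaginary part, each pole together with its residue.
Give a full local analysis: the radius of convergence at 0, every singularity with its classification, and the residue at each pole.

Radius of convergence at 0: 9/2.
At 9/2: an algebraic (square-root) branch point.

Branch term (-6/19)*sqrt(1 - d/(9/2)): its argument vanishes at d = 9/2, a square-root branch point, modulus 9/2.
The radius of convergence is the smallest modulus among the singular points: 9/2.


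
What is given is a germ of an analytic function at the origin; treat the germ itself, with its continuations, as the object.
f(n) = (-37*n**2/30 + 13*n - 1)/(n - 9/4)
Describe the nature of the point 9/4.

The denominator factor n - 9/4 vanishes at 9/4 and appears to the power 1; the numerator there equals 3521/160, nonzero, and no other factor vanishes.
Hence a pole whose order is the multiplicity, 1.

The point is a pole of order 1.


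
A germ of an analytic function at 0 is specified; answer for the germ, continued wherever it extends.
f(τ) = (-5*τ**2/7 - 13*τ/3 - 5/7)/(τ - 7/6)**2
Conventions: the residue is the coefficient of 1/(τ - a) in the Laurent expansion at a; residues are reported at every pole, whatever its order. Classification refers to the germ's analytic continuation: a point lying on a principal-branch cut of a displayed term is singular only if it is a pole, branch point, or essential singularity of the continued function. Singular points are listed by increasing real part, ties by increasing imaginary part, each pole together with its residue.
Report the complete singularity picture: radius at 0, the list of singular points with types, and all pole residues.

Denominator factor (τ - 7/6)^2: pole of order 2 at 7/6, modulus 7/6.
The radius of convergence is the smallest modulus among the singular points: 7/6.
At the order-2 pole 7/6 set g(τ) = (τ - (7/6))^2*f(τ) = -5*τ**2/7 - 13*τ/3 - 5/7.
Order-2 pole: residue = g'(a); g'(7/6) = -6, so the residue is -6.

Radius of convergence at 0: 7/6.
At 7/6: a pole of order 2; residue -6.


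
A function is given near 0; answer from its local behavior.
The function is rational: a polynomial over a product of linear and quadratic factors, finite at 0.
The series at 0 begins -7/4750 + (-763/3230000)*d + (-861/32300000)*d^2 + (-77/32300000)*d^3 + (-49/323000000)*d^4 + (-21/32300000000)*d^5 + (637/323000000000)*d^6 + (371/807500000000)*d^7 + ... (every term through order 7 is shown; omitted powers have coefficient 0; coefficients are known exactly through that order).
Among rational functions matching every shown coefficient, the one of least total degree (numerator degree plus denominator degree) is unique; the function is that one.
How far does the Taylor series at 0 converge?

No rational of total degree below 4 reproduces all 8 coefficients; solving the [1/3] Pade equations on them gives f(d) = (28/19 - 7*d/34)/(d - 10)**3, whose expansion matches every shown term.
Denominator factor (d - 10)^3: pole of order 3 at 10, modulus 10.
The radius of convergence is the smallest modulus among the singular points: 10.

The radius of convergence is 10.


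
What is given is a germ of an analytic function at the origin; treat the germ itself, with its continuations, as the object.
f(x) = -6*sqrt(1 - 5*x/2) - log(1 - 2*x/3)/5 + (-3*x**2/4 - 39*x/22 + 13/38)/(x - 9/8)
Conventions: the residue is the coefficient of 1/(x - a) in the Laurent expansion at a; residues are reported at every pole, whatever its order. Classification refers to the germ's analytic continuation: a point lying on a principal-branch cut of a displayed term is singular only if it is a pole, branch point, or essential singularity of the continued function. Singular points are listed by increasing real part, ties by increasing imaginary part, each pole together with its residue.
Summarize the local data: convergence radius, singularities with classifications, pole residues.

Denominator factor (x - 9/8): pole of order 1 at 9/8, modulus 9/8.
Branch term (-1/5)*log(1 - x/(3/2)): its argument vanishes at x = 3/2, a logarithmic branch point, modulus 3/2.
Branch term (-6)*sqrt(1 - x/(2/5)): its argument vanishes at x = 2/5, a square-root branch point, modulus 2/5.
The radius of convergence is the smallest modulus among the singular points: 2/5.
The branch terms are analytic at 9/8 and contribute nothing to the residue; only the rational part matters.
At the order-1 pole 9/8 set g(x) = (x - (9/8))*(rational part) = -3*x**2/4 - 39*x/22 + 13/38.
Simple pole: residue = g(a) at a = 9/8, which is -139187/53504.
List the singular points by increasing real part (a conjugate pair: the negative imaginary part first).

Radius of convergence at 0: 2/5.
At 2/5: an algebraic (square-root) branch point.
At 9/8: a pole of order 1; residue -139187/53504.
At 3/2: a logarithmic branch point.


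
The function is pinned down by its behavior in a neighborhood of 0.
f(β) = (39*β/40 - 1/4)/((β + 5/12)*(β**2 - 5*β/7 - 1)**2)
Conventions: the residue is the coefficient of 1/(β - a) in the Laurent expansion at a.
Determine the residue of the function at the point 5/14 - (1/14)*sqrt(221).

The residue is 333396/284089 + (69549081/821017210)*sqrt(221).

The factor β**2 - 5*β/7 - 1 splits as (β - a)(β - a') with a = 5/14 - (1/14)*sqrt(221), a' = 5/14 + (1/14)*sqrt(221). At the order-2 pole a set g(β) = (β - a)^2*f(β) = [(39*β/40 - 1/4)/(β + 5/12)] / (β - a')^2.
Order-2 pole: residue = g'(a); g'(5/14 - (1/14)*sqrt(221)) = 333396/284089 + (69549081/821017210)*sqrt(221), so the residue is 333396/284089 + (69549081/821017210)*sqrt(221).


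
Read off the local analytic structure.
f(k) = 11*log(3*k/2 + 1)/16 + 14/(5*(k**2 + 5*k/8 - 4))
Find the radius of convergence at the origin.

Denominator factor (k**2 + 5*k/8 - 4): discriminant 1049/64, real irrational roots -5/16 + (1/16)*sqrt(1049) and -5/16 - (1/16)*sqrt(1049); poles of order 1, moduli -5/16 + (1/16)*sqrt(1049) and 5/16 + (1/16)*sqrt(1049).
Branch term (11/16)*log(1 - k/(-2/3)): its argument vanishes at k = -2/3, a logarithmic branch point, modulus 2/3.
The radius of convergence is the smallest modulus among the singular points: 2/3.

The radius of convergence is 2/3.


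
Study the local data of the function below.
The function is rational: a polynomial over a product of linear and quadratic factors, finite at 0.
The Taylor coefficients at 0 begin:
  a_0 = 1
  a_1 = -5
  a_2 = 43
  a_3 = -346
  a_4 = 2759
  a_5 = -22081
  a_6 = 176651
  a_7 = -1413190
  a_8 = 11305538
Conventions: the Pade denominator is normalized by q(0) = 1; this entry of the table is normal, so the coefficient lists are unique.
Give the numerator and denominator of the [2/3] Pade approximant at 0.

The Pade approximant has numerator coefficients [1, 1240/781, 655/781]; denominator coefficients [1, 5145/781, -7203/781, 12976/781].

Taylor coefficients needed (read off): a_0 = 1, a_1 = -5, a_2 = 43, a_3 = -346, a_4 = 2759, a_5 = -22081.
Write the denominator as Q(ψ) = 1 + q1*ψ + q2*ψ^2 + q3*ψ^3. Requiring Q*f - P = O(ψ^6) with deg P <= 2 kills the coefficients of ψ^3..ψ^5 in Q*f:
  ψ^3: a_3 + q1*a_2 + q2*a_1 + q3*a_0 = 0, i.e. -346 + (43)*q1 + (-5)*q2 + (1)*q3 = 0.
  ψ^4: a_4 + q1*a_3 + q2*a_2 + q3*a_1 = 0, i.e. 2759 + (-346)*q1 + (43)*q2 + (-5)*q3 = 0.
  ψ^5: a_5 + q1*a_4 + q2*a_3 + q3*a_2 = 0, i.e. -22081 + (2759)*q1 + (-346)*q2 + (43)*q3 = 0.
Solving this linear system: q1 = 5145/781, q2 = -7203/781, q3 = 12976/781.
The numerator is Q*f truncated at degree 2: P0 = a_0 = 1; P1 = a_1 + q1*a_0 = 1240/781; P2 = a_2 + q1*a_1 + q2*a_0 = 655/781.


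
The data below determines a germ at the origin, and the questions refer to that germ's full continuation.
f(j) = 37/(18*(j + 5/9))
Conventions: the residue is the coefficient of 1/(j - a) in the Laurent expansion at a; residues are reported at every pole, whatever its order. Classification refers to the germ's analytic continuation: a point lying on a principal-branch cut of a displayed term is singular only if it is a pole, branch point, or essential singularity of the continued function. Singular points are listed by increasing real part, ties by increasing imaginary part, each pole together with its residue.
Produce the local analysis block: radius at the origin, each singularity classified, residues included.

Radius of convergence at 0: 5/9.
At -5/9: a pole of order 1; residue 37/18.

Denominator factor (j + 5/9): pole of order 1 at -5/9, modulus 5/9.
The radius of convergence is the smallest modulus among the singular points: 5/9.
At the order-1 pole -5/9 set g(j) = (j - (-5/9))*f(j) = 37/18.
Simple pole: residue = g(a) at a = -5/9, which is 37/18.


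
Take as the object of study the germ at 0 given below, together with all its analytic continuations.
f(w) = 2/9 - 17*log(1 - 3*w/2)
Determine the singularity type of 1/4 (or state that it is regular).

There is no denominator, hence no pole anywhere.
Branch term log(1 - w/(2/3)): argument at 1/4 is 5/8, nonzero, so 1/4 is not its branch point (a point on a principal cut is still regular for the continued germ).
So the germ continues analytically to 1/4.

The point is a regular point.


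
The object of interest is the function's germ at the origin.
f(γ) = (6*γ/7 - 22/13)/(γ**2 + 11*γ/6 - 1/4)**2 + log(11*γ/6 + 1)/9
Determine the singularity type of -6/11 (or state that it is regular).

The term (1/9)*log(1 - γ/(-6/11)) has argument 1 - -6/11/(-6/11) = 0 at -6/11: a logarithmic (infinitely-sheeted) branch point; the remaining terms are analytic or single-valued there.

The point is a logarithmic branch point.


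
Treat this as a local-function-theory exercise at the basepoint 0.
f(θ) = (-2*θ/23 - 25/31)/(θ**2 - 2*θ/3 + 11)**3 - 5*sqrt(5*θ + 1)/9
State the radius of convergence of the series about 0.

Denominator factor (θ**2 - 2*θ/3 + 11)^3: discriminant -392/9, complex-conjugate roots (1/3) + ((7/3)*sqrt(2))*i and (1/3) - ((7/3)*sqrt(2))*i; poles of order 3, moduli sqrt(11) and sqrt(11).
Branch term (-5/9)*sqrt(1 - θ/(-1/5)): its argument vanishes at θ = -1/5, a square-root branch point, modulus 1/5.
The radius of convergence is the smallest modulus among the singular points: 1/5.

The radius of convergence is 1/5.


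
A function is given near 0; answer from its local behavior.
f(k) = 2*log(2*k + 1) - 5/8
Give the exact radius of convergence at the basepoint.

Branch term (2)*log(1 - k/(-1/2)): its argument vanishes at k = -1/2, a logarithmic branch point, modulus 1/2.
The radius of convergence is the smallest modulus among the singular points: 1/2.

The radius of convergence is 1/2.


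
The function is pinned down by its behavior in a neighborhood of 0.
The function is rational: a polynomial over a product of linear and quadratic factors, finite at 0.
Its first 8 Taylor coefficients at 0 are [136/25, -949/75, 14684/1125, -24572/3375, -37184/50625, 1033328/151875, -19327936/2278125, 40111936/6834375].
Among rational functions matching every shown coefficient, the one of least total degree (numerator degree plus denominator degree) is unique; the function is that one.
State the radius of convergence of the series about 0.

The radius of convergence is (1/2)*sqrt(5).

No rational of total degree below 4 reproduces all 8 coefficients; solving the [2/2] Pade equations on them gives f(γ) = (2*γ**2/3 - 27*γ/4 + 34/5)/(γ**2 + 5*γ/3 + 5/4), whose expansion matches every shown term.
Denominator factor (γ**2 + 5*γ/3 + 5/4): discriminant -20/9, complex-conjugate roots (-5/6) + ((1/3)*sqrt(5))*i and (-5/6) - ((1/3)*sqrt(5))*i; poles of order 1, moduli (1/2)*sqrt(5) and (1/2)*sqrt(5).
The radius of convergence is the smallest modulus among the singular points: (1/2)*sqrt(5).


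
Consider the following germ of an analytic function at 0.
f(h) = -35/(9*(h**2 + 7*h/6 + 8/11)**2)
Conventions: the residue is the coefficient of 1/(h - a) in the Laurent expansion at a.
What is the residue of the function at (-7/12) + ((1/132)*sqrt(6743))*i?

The residue is ((18480/375769)*sqrt(6743))*i.

The factor h**2 + 7*h/6 + 8/11 splits as (h - a)(h - a') with a = (-7/12) + ((1/132)*sqrt(6743))*i, a' = (-7/12) - ((1/132)*sqrt(6743))*i. At the order-2 pole a set g(h) = (h - a)^2*f(h) = [-35/9] / (h - a')^2.
Order-2 pole: residue = g'(a); g'((-7/12) + ((1/132)*sqrt(6743))*i) = ((18480/375769)*sqrt(6743))*i, so the residue is ((18480/375769)*sqrt(6743))*i.


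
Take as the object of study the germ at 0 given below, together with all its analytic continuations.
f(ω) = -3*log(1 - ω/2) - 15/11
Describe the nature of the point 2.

The point is a logarithmic branch point.

The term (-3)*log(1 - ω/(2)) has argument 1 - 2/(2) = 0 at 2: a logarithmic (infinitely-sheeted) branch point; the remaining terms are analytic or single-valued there.


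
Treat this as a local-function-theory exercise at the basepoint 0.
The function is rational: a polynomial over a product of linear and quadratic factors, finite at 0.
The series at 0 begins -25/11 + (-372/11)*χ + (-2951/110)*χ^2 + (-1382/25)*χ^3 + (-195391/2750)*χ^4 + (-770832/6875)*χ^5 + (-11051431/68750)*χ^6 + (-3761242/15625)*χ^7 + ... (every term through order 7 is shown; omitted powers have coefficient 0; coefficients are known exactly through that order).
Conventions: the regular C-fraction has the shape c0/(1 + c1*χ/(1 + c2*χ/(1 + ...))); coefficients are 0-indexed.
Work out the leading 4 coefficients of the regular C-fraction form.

The regular C-fraction coefficients are [-25/11, -372/25, 262013/18600, 13912175/194937672].

Taylor coefficients (read off): a_0 = -25/11, a_1 = -372/11, a_2 = -2951/110, a_3 = -1382/25.
c0 = a_0 = -25/11. Peel one level at a time: if S = 1 + c*χ/S' with S'(0) = 1, then c is the χ-coefficient of S and S' = c*χ/(S - 1).
S_1 = c0/f = 1 + (-372/25)*χ + (262013/1250)*χ^2 + ...; c1 = -372/25.
S_2 = c1*χ/(S_1 - 1) = 1 + (262013/18600)*χ + (-556487/553536)*χ^2 + ...; c2 = 262013/18600.
S_3 = c2*χ/(S_2 - 1) = 1 + (13912175/194937672)*χ + ...; c3 = 13912175/194937672.


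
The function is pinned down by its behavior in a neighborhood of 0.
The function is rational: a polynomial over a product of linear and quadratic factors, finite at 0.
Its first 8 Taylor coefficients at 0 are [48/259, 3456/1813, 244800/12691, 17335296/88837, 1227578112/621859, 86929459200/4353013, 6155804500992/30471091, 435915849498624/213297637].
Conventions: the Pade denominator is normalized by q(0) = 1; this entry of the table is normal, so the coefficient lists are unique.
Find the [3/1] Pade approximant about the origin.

The Pade approximant has numerator coefficients [48/259, 1700/54131, 288/54131, 48/54131]; denominator coefficients [1, -177601/17556].

Taylor coefficients needed (read off): a_0 = 48/259, a_1 = 3456/1813, a_2 = 244800/12691, a_3 = 17335296/88837, a_4 = 1227578112/621859.
Write the denominator as Q(β) = 1 + q1*β. Requiring Q*f - P = O(β^5) with deg P <= 3 kills the coefficients of β^4..β^4 in Q*f:
  β^4: a_4 + q1*a_3 = 0, i.e. 1227578112/621859 + (17335296/88837)*q1 = 0.
Solving this linear system: q1 = -177601/17556.
The numerator is Q*f truncated at degree 3: P0 = a_0 = 48/259; P1 = a_1 + q1*a_0 = 1700/54131; P2 = a_2 + q1*a_1 = 288/54131; P3 = a_3 + q1*a_2 = 48/54131.


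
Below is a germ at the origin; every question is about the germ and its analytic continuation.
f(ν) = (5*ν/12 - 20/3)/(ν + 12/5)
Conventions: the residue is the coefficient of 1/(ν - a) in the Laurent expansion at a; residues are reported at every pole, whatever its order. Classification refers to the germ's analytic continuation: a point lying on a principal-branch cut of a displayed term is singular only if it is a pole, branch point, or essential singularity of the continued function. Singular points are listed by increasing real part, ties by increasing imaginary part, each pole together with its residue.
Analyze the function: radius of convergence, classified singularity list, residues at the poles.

Denominator factor (ν + 12/5): pole of order 1 at -12/5, modulus 12/5.
The radius of convergence is the smallest modulus among the singular points: 12/5.
At the order-1 pole -12/5 set g(ν) = (ν - (-12/5))*f(ν) = 5*ν/12 - 20/3.
Simple pole: residue = g(a) at a = -12/5, which is -23/3.

Radius of convergence at 0: 12/5.
At -12/5: a pole of order 1; residue -23/3.


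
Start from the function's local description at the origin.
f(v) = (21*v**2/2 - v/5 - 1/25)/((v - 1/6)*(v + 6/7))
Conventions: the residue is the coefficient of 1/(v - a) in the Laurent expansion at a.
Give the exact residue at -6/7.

At the order-1 pole -6/7 set g(v) = (v - (-6/7))*f(v) = (21*v**2/2 - v/5 - 1/25)/(v - 1/6).
Simple pole: residue = g(a) at a = -6/7, which is -8238/1075.

The residue is -8238/1075.


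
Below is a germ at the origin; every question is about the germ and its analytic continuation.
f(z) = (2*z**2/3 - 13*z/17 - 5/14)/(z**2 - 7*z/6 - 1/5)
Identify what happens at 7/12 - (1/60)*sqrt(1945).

The denominator factor z**2 - 7*z/6 - 1/5 vanishes at 7/12 - (1/60)*sqrt(1945) and appears to the power 1; the numerator there equals -3473/16065 - (1/4590)*sqrt(1945), nonzero, and no other factor vanishes.
Hence a pole whose order is the multiplicity, 1.

The point is a pole of order 1.


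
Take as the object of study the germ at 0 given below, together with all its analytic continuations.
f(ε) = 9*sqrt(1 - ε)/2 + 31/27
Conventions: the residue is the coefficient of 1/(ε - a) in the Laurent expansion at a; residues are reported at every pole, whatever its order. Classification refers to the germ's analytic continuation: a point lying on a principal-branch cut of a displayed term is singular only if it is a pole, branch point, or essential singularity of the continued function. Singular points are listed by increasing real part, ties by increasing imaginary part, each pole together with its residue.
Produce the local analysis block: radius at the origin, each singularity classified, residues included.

Radius of convergence at 0: 1.
At 1: an algebraic (square-root) branch point.

Branch term (9/2)*sqrt(1 - ε/(1)): its argument vanishes at ε = 1, a square-root branch point, modulus 1.
The radius of convergence is the smallest modulus among the singular points: 1.


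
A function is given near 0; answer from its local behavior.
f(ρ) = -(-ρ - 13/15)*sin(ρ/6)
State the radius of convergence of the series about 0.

The factor -sin(ρ/6) is entire and contributes no finite singular point.
The polynomial part has no poles.
No finite singular points: the Taylor series at 0 converges everywhere.

The radius of convergence is infinite.


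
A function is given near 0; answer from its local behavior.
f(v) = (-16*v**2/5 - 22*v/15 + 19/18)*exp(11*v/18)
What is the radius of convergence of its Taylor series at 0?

The radius of convergence is infinite.

The factor exp(11*v/18) is entire and contributes no finite singular point.
The polynomial part has no poles.
No finite singular points: the Taylor series at 0 converges everywhere.


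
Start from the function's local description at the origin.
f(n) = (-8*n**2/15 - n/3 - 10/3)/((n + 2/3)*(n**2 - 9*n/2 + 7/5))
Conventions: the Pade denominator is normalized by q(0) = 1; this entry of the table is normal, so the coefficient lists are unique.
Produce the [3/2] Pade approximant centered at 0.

The Pade approximant has numerator coefficients [-25/7, -57369405/46844854, -2840707/3346061, -741054/3346061]; denominator coefficients [1, -34463258/23422427, -418805551/93689708].

Taylor coefficients needed (expand at 0): a_0 = -25/7, a_1 = -635/98, a_2 = -36149/1372, a_3 = -1305251/19208, a_4 = -58559069/268912, a_5 = -2349866651/3764768.
Write the denominator as Q(n) = 1 + q1*n + q2*n^2. Requiring Q*f - P = O(n^6) with deg P <= 3 kills the coefficients of n^4..n^5 in Q*f:
  n^4: a_4 + q1*a_3 + q2*a_2 = 0, i.e. -58559069/268912 + (-1305251/19208)*q1 + (-36149/1372)*q2 = 0.
  n^5: a_5 + q1*a_4 + q2*a_3 = 0, i.e. -2349866651/3764768 + (-58559069/268912)*q1 + (-1305251/19208)*q2 = 0.
Solving this linear system: q1 = -34463258/23422427, q2 = -418805551/93689708.
The numerator is Q*f truncated at degree 3: P0 = a_0 = -25/7; P1 = a_1 + q1*a_0 = -57369405/46844854; P2 = a_2 + q1*a_1 + q2*a_0 = -2840707/3346061; P3 = a_3 + q1*a_2 + q2*a_1 = -741054/3346061.


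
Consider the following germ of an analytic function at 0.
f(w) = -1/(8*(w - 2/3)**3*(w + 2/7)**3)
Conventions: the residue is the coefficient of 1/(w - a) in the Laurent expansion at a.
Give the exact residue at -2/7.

The residue is 12252303/12800000.

At the order-3 pole -2/7 set g(w) = (w - (-2/7))^3*f(w) = -1/(8*(w - 2/3)**3).
Order-3 pole: residue = g''(a)/2; g''(-2/7) = 12252303/6400000, so the residue is 12252303/12800000.


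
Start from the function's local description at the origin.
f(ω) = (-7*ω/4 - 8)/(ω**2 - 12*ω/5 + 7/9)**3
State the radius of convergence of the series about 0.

The radius of convergence is 6/5 - (1/15)*sqrt(149).

Denominator factor (ω**2 - 12*ω/5 + 7/9)^3: discriminant 596/225, real irrational roots 6/5 + (1/15)*sqrt(149) and 6/5 - (1/15)*sqrt(149); poles of order 3, moduli 6/5 + (1/15)*sqrt(149) and 6/5 - (1/15)*sqrt(149).
The radius of convergence is the smallest modulus among the singular points: 6/5 - (1/15)*sqrt(149).


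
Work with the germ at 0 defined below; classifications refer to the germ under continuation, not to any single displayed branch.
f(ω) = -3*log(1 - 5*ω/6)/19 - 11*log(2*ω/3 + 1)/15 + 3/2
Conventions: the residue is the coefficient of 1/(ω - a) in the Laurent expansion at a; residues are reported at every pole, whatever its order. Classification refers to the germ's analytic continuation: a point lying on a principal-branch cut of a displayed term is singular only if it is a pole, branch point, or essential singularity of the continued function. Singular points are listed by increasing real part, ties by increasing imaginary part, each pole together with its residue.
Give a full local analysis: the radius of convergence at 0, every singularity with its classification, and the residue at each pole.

Radius of convergence at 0: 6/5.
At -3/2: a logarithmic branch point.
At 6/5: a logarithmic branch point.

Branch term (-11/15)*log(1 - ω/(-3/2)): its argument vanishes at ω = -3/2, a logarithmic branch point, modulus 3/2.
Branch term (-3/19)*log(1 - ω/(6/5)): its argument vanishes at ω = 6/5, a logarithmic branch point, modulus 6/5.
The radius of convergence is the smallest modulus among the singular points: 6/5.
List the singular points by increasing real part (a conjugate pair: the negative imaginary part first).


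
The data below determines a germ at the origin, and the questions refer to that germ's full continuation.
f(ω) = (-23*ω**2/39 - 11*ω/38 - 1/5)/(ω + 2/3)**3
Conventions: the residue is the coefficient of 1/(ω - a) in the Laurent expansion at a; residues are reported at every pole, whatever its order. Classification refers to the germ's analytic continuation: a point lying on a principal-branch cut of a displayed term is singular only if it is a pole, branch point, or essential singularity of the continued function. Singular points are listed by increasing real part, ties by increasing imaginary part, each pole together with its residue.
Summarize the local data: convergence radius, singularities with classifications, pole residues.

Radius of convergence at 0: 2/3.
At -2/3: a pole of order 3; residue -23/39.

Denominator factor (ω + 2/3)^3: pole of order 3 at -2/3, modulus 2/3.
The radius of convergence is the smallest modulus among the singular points: 2/3.
At the order-3 pole -2/3 set g(ω) = (ω - (-2/3))^3*f(ω) = -23*ω**2/39 - 11*ω/38 - 1/5.
Order-3 pole: residue = g''(a)/2; g''(-2/3) = -46/39, so the residue is -23/39.


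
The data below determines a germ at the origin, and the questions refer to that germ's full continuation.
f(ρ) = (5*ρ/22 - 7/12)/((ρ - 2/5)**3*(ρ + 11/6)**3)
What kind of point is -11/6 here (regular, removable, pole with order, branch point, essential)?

The point is a pole of order 3.

The denominator factor ρ + 11/6 vanishes at -11/6 and appears to the power 3; the numerator there equals -1, nonzero, and no other factor vanishes.
Hence a pole whose order is the multiplicity, 3.


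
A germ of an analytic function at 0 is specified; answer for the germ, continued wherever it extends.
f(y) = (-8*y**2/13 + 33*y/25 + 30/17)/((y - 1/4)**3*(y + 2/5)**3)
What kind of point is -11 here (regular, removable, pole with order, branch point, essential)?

The point is a regular point.

Denominator factors: y - 1/4 = -45/4 at y = -11; y + 2/5 = -53/5 at y = -11 — none vanishes.
So the germ continues analytically to -11.


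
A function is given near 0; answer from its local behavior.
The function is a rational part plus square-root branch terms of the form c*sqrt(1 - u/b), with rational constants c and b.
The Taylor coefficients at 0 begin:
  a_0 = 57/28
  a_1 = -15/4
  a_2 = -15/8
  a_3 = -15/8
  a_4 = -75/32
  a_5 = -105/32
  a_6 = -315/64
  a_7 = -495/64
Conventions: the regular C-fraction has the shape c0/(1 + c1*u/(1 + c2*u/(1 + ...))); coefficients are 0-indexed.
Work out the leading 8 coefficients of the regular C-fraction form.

The regular C-fraction coefficients are [57/28, 35/19, -89/38, -19/178, -159/178, -89/318, -229/318, -159/458].

Taylor coefficients (read off): a_0 = 57/28, a_1 = -15/4, a_2 = -15/8, a_3 = -15/8, a_4 = -75/32, a_5 = -105/32, a_6 = -315/64, a_7 = -495/64.
c0 = a_0 = 57/28. Peel one level at a time: if S = 1 + c*u/S' with S'(0) = 1, then c is the u-coefficient of S and S' = c*u/(S - 1).
S_1 = c0/f = 1 + (35/19)*u + (3115/722)*u^2 + ...; c1 = 35/19.
S_2 = c1*u/(S_1 - 1) = 1 + (-89/38)*u + (-1/4)*u^2 + ...; c2 = -89/38.
S_3 = c2*u/(S_2 - 1) = 1 + (-19/178)*u + (-3021/31684)*u^2 + ...; c3 = -19/178.
S_4 = c3*u/(S_3 - 1) = 1 + (-159/178)*u + (-1/4)*u^2 + ...; c4 = -159/178.
S_5 = c4*u/(S_4 - 1) = 1 + (-89/318)*u + (-20381/101124)*u^2 + ...; c5 = -89/318.
S_6 = c5*u/(S_5 - 1) = 1 + (-229/318)*u + (-1/4)*u^2 + ...; c6 = -229/318.
S_7 = c6*u/(S_6 - 1) = 1 + (-159/458)*u + ...; c7 = -159/458.


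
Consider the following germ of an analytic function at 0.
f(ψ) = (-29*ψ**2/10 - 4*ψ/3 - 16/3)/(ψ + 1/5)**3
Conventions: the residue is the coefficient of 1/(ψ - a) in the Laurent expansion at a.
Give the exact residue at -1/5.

The residue is -29/10.

At the order-3 pole -1/5 set g(ψ) = (ψ - (-1/5))^3*f(ψ) = -29*ψ**2/10 - 4*ψ/3 - 16/3.
Order-3 pole: residue = g''(a)/2; g''(-1/5) = -29/5, so the residue is -29/10.


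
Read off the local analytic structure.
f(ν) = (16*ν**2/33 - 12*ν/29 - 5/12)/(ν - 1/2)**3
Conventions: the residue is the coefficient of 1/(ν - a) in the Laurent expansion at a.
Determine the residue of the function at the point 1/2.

The residue is 16/33.

At the order-3 pole 1/2 set g(ν) = (ν - (1/2))^3*f(ν) = 16*ν**2/33 - 12*ν/29 - 5/12.
Order-3 pole: residue = g''(a)/2; g''(1/2) = 32/33, so the residue is 16/33.


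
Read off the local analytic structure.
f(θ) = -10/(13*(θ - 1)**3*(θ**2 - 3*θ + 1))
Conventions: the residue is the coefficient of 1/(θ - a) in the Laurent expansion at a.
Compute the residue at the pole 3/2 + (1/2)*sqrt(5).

The factor θ**2 - 3*θ + 1 splits as (θ - a)(θ - a') with a = 3/2 + (1/2)*sqrt(5), a' = 3/2 - (1/2)*sqrt(5). At the order-1 pole a set g(θ) = (θ - a)*f(θ) = [-10/(13*(θ - 1)**3)] / (θ - a').
Simple pole: residue = g(a) at a = 3/2 + (1/2)*sqrt(5), which is -10/13 + (4/13)*sqrt(5).

The residue is -10/13 + (4/13)*sqrt(5).


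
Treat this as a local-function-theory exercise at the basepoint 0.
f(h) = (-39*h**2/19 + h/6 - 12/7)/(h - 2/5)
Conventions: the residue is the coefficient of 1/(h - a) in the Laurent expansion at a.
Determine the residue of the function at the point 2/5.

At the order-1 pole 2/5 set g(h) = (h - (2/5))*f(h) = -39*h**2/19 + h/6 - 12/7.
Simple pole: residue = g(a) at a = 2/5, which is -19711/9975.

The residue is -19711/9975.


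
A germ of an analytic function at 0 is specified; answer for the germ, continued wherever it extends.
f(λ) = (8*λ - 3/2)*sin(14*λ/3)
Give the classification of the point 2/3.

The point is a regular point.

There is no denominator, hence no pole anywhere.
The factor sin(14*λ/3) is entire.
So the germ continues analytically to 2/3.


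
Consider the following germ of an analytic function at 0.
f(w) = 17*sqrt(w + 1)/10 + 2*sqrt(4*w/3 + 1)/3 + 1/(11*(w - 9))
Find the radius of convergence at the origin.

Denominator factor (w - 9): pole of order 1 at 9, modulus 9.
Branch term (2/3)*sqrt(1 - w/(-3/4)): its argument vanishes at w = -3/4, a square-root branch point, modulus 3/4.
Branch term (17/10)*sqrt(1 - w/(-1)): its argument vanishes at w = -1, a square-root branch point, modulus 1.
The radius of convergence is the smallest modulus among the singular points: 3/4.

The radius of convergence is 3/4.


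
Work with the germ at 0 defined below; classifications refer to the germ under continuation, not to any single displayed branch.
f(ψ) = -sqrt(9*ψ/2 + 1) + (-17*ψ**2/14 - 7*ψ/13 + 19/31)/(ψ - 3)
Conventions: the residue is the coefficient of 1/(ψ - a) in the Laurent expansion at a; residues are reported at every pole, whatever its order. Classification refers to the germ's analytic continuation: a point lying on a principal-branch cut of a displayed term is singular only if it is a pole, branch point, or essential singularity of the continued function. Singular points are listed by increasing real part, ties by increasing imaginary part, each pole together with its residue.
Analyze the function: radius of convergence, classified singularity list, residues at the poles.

Denominator factor (ψ - 3): pole of order 1 at 3, modulus 3.
Branch term (-1)*sqrt(1 - ψ/(-2/9)): its argument vanishes at ψ = -2/9, a square-root branch point, modulus 2/9.
The radius of convergence is the smallest modulus among the singular points: 2/9.
The branch term is analytic at 3 and contributes nothing to the residue; only the rational part matters.
At the order-1 pole 3 set g(ψ) = (ψ - (3))*(rational part) = -17*ψ**2/14 - 7*ψ/13 + 19/31.
Simple pole: residue = g(a) at a = 3, which is -67315/5642.
List the singular points by increasing real part (a conjugate pair: the negative imaginary part first).

Radius of convergence at 0: 2/9.
At -2/9: an algebraic (square-root) branch point.
At 3: a pole of order 1; residue -67315/5642.


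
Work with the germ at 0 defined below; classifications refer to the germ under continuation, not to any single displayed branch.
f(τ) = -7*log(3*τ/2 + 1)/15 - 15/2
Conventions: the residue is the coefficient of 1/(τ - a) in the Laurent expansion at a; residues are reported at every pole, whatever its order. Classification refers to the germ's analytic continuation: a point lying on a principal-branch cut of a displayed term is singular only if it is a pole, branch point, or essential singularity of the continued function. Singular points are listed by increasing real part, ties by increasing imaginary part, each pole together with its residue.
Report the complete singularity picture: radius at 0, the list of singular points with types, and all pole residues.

Branch term (-7/15)*log(1 - τ/(-2/3)): its argument vanishes at τ = -2/3, a logarithmic branch point, modulus 2/3.
The radius of convergence is the smallest modulus among the singular points: 2/3.

Radius of convergence at 0: 2/3.
At -2/3: a logarithmic branch point.
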